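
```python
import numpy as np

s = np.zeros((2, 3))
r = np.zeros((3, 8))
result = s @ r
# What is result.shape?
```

(2, 8)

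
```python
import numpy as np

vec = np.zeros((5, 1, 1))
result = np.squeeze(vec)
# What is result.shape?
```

(5,)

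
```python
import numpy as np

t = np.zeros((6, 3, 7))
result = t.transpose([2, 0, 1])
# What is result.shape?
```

(7, 6, 3)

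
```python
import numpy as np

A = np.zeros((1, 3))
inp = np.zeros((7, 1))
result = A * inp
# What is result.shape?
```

(7, 3)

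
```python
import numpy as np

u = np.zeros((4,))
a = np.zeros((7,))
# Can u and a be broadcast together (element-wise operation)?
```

No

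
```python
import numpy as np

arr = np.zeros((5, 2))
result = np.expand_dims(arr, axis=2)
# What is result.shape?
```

(5, 2, 1)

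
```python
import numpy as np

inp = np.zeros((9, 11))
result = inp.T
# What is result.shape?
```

(11, 9)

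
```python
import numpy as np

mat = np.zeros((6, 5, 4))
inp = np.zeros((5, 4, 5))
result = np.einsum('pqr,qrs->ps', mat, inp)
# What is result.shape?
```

(6, 5)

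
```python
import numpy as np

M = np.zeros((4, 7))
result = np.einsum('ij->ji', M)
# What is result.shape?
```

(7, 4)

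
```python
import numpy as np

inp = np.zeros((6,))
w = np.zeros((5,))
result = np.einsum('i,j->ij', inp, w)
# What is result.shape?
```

(6, 5)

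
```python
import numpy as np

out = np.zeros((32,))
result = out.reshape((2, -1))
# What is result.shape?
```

(2, 16)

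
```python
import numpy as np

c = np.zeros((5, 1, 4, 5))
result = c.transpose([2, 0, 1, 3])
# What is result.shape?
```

(4, 5, 1, 5)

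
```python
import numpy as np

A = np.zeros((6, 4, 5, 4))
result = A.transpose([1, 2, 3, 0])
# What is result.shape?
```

(4, 5, 4, 6)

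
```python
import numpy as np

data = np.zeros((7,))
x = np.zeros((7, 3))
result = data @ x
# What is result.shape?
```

(3,)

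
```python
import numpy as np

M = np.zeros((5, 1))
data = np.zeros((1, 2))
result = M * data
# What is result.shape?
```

(5, 2)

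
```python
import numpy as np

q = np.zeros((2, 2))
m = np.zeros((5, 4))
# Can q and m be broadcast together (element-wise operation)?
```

No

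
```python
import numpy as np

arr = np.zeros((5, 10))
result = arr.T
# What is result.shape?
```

(10, 5)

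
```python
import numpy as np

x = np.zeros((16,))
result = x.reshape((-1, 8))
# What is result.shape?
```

(2, 8)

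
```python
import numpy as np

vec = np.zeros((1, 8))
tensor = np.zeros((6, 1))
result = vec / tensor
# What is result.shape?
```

(6, 8)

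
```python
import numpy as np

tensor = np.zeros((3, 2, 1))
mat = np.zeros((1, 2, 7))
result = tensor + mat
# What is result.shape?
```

(3, 2, 7)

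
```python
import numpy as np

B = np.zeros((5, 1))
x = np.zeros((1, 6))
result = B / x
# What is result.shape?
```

(5, 6)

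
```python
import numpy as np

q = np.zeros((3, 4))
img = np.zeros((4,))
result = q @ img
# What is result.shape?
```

(3,)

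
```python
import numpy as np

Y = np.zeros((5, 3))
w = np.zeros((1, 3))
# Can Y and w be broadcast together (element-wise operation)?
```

Yes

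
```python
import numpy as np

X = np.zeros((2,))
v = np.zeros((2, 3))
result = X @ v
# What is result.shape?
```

(3,)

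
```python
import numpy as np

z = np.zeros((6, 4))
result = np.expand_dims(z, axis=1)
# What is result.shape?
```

(6, 1, 4)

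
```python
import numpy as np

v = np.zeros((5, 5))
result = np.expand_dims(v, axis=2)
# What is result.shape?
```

(5, 5, 1)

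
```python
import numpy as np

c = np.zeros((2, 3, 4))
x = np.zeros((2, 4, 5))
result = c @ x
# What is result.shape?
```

(2, 3, 5)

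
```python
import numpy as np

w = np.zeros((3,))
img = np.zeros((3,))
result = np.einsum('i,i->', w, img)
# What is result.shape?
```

()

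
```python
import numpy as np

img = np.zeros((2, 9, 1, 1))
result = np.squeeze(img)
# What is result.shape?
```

(2, 9)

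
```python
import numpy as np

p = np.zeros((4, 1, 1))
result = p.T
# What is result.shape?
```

(1, 1, 4)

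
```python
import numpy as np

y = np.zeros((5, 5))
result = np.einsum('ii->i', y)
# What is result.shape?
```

(5,)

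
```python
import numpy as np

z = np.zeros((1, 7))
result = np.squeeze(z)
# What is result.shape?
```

(7,)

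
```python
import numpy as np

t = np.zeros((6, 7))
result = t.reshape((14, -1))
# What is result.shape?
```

(14, 3)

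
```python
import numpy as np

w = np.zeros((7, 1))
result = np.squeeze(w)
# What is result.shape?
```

(7,)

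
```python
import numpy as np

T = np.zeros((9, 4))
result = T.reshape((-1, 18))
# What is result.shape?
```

(2, 18)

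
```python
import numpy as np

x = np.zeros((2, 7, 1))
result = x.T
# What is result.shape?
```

(1, 7, 2)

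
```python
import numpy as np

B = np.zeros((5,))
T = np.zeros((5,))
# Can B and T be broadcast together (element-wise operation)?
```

Yes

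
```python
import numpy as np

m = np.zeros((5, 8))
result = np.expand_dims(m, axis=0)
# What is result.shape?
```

(1, 5, 8)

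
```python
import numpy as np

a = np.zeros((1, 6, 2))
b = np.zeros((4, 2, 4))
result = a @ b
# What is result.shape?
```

(4, 6, 4)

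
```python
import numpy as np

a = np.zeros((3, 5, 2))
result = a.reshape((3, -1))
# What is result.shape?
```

(3, 10)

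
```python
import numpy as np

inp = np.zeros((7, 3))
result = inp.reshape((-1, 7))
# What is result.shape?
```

(3, 7)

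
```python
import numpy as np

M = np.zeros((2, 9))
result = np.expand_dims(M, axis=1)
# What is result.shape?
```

(2, 1, 9)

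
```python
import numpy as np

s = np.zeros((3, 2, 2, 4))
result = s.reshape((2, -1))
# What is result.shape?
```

(2, 24)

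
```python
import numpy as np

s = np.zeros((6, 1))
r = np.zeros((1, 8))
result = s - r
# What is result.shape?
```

(6, 8)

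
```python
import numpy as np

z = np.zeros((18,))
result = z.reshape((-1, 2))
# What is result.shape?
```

(9, 2)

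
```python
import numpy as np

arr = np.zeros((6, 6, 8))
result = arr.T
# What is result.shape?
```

(8, 6, 6)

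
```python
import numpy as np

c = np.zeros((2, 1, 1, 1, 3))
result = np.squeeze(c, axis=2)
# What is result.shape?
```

(2, 1, 1, 3)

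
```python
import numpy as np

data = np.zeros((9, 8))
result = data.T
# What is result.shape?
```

(8, 9)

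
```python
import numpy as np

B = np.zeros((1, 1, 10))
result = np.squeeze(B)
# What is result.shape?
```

(10,)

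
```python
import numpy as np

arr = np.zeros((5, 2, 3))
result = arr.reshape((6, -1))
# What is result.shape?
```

(6, 5)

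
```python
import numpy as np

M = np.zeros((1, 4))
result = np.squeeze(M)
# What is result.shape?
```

(4,)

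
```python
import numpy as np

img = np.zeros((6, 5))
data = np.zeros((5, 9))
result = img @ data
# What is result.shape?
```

(6, 9)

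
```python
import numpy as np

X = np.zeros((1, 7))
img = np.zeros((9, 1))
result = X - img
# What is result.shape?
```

(9, 7)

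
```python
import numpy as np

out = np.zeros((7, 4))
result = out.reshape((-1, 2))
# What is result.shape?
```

(14, 2)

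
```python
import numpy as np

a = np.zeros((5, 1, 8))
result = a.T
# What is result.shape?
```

(8, 1, 5)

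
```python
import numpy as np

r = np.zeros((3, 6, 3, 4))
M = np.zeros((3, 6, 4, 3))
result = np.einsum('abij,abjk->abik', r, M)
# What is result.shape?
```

(3, 6, 3, 3)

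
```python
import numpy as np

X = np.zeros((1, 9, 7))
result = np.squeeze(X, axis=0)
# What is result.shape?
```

(9, 7)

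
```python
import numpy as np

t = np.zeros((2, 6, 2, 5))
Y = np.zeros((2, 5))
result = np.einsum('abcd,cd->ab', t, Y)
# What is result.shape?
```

(2, 6)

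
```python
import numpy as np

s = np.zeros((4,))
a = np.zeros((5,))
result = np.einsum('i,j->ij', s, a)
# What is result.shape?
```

(4, 5)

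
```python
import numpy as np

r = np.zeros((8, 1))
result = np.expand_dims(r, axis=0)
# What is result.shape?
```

(1, 8, 1)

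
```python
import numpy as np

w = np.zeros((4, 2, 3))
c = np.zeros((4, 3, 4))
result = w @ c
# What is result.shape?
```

(4, 2, 4)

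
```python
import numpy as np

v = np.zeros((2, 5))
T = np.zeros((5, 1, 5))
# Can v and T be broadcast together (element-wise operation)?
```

Yes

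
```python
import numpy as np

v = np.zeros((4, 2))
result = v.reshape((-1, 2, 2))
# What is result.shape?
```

(2, 2, 2)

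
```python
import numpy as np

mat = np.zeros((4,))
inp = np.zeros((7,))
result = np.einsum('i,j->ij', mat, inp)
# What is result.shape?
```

(4, 7)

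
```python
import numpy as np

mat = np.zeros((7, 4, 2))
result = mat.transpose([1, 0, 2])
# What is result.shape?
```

(4, 7, 2)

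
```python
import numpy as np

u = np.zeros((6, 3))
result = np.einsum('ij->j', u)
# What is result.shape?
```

(3,)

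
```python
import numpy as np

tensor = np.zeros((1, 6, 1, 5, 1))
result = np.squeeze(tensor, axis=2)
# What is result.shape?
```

(1, 6, 5, 1)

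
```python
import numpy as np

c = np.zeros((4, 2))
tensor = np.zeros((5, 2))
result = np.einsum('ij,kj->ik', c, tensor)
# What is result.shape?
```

(4, 5)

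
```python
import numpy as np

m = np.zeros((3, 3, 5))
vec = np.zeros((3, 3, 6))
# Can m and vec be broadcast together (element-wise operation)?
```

No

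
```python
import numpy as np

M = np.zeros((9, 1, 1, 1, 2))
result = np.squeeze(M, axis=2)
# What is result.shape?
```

(9, 1, 1, 2)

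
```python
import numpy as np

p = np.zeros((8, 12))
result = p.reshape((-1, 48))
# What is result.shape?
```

(2, 48)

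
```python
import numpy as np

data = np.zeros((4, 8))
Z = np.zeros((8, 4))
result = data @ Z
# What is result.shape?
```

(4, 4)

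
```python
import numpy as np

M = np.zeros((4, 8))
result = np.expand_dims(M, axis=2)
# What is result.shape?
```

(4, 8, 1)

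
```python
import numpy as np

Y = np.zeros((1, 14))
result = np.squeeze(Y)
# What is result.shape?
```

(14,)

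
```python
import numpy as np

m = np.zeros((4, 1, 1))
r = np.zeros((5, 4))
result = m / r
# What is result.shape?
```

(4, 5, 4)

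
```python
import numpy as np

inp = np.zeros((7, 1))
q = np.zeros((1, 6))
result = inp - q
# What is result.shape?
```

(7, 6)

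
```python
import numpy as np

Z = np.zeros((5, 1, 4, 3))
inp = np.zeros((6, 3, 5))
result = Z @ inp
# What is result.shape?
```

(5, 6, 4, 5)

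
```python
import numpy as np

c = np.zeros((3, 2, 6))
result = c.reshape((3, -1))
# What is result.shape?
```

(3, 12)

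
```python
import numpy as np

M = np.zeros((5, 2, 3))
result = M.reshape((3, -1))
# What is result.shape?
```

(3, 10)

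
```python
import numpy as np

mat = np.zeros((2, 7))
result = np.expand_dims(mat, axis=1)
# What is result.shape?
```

(2, 1, 7)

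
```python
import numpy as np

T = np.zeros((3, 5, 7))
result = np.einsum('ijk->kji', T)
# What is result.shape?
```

(7, 5, 3)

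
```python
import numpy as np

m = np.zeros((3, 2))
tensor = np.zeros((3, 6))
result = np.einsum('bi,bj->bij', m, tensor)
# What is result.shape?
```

(3, 2, 6)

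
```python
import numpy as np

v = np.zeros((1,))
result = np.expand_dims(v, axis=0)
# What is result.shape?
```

(1, 1)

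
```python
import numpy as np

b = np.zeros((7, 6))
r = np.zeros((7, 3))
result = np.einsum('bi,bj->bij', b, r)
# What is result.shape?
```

(7, 6, 3)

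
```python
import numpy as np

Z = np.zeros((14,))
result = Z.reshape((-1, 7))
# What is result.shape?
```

(2, 7)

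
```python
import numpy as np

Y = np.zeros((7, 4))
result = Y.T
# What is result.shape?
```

(4, 7)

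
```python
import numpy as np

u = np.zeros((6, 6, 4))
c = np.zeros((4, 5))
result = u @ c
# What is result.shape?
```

(6, 6, 5)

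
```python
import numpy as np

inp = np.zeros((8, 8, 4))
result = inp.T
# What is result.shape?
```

(4, 8, 8)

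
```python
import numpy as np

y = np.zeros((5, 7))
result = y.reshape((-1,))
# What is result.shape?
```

(35,)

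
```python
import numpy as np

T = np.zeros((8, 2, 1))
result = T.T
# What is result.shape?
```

(1, 2, 8)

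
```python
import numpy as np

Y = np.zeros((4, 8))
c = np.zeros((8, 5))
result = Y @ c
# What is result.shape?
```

(4, 5)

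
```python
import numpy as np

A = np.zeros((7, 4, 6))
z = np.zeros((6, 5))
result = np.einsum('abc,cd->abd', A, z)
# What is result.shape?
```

(7, 4, 5)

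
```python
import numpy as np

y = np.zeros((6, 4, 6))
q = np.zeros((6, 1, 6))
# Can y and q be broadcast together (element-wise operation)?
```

Yes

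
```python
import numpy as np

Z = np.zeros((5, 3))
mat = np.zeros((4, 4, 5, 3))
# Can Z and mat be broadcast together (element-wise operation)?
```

Yes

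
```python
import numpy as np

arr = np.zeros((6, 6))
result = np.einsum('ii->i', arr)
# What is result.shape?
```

(6,)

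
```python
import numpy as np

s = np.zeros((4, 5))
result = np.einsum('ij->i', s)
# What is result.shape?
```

(4,)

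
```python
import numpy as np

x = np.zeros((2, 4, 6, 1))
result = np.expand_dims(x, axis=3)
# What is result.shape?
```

(2, 4, 6, 1, 1)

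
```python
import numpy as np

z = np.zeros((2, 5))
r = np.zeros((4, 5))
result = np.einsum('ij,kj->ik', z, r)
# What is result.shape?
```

(2, 4)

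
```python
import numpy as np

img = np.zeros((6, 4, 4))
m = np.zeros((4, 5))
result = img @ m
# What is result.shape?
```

(6, 4, 5)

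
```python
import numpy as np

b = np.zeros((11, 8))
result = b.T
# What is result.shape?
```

(8, 11)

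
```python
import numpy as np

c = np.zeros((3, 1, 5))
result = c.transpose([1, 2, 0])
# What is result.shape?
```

(1, 5, 3)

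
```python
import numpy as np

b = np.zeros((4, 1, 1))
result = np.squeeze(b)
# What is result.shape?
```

(4,)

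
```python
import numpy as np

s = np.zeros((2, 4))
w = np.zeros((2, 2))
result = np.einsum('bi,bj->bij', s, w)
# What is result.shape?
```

(2, 4, 2)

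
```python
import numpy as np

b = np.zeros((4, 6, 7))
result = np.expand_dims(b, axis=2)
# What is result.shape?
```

(4, 6, 1, 7)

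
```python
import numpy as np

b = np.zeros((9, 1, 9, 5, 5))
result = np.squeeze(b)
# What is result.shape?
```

(9, 9, 5, 5)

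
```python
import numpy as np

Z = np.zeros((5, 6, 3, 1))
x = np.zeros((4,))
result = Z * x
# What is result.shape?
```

(5, 6, 3, 4)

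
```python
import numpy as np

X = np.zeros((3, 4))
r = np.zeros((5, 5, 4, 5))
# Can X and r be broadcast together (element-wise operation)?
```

No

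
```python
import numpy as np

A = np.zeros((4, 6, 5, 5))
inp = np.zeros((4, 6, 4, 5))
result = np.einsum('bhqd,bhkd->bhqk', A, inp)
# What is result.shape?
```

(4, 6, 5, 4)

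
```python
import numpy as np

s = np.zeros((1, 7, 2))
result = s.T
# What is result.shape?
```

(2, 7, 1)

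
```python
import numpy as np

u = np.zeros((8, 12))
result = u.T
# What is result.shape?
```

(12, 8)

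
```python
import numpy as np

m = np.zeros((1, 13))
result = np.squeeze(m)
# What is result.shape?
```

(13,)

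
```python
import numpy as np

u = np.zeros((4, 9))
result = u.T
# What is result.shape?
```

(9, 4)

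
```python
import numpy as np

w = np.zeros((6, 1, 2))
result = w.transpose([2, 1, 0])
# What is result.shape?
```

(2, 1, 6)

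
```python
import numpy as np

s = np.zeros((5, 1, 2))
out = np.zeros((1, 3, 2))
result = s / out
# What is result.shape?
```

(5, 3, 2)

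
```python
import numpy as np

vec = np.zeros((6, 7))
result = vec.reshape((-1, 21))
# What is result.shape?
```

(2, 21)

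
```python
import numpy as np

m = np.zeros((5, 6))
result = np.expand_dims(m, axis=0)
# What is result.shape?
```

(1, 5, 6)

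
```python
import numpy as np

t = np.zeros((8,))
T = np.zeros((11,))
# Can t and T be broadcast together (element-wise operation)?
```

No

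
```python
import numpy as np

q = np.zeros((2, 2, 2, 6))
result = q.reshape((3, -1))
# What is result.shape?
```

(3, 16)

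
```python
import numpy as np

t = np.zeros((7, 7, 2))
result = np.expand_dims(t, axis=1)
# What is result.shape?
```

(7, 1, 7, 2)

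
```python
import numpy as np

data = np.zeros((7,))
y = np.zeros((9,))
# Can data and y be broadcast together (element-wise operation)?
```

No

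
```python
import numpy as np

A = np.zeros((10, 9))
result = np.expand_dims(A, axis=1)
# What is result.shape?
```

(10, 1, 9)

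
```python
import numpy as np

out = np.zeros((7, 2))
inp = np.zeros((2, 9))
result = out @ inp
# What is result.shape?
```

(7, 9)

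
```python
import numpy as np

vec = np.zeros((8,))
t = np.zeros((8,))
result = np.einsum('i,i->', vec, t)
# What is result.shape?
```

()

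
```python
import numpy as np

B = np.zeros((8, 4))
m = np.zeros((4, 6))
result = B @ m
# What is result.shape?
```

(8, 6)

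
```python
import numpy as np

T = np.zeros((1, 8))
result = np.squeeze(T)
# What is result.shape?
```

(8,)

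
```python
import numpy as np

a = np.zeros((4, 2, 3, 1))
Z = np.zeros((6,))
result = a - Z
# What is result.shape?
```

(4, 2, 3, 6)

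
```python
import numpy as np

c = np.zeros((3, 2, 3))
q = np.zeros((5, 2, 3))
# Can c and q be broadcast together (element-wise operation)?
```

No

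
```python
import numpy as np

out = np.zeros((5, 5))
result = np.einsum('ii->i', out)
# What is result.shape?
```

(5,)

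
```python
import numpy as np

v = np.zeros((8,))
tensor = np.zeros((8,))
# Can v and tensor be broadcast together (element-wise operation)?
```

Yes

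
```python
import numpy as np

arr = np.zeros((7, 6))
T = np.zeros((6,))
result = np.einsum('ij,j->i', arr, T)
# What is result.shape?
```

(7,)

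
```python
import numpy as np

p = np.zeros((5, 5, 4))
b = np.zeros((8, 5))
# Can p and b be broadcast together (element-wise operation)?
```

No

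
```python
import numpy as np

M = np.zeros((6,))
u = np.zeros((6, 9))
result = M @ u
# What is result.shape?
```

(9,)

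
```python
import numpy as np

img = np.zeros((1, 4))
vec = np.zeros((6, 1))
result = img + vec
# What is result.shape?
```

(6, 4)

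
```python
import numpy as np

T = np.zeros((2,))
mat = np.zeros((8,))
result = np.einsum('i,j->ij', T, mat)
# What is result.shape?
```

(2, 8)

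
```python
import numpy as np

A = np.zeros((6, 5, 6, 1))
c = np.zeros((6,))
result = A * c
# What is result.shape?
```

(6, 5, 6, 6)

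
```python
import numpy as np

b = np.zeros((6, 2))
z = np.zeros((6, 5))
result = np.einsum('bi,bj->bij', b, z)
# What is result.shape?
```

(6, 2, 5)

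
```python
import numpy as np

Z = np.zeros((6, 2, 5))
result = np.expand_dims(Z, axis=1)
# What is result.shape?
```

(6, 1, 2, 5)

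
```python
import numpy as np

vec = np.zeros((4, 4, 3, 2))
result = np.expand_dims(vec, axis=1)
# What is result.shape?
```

(4, 1, 4, 3, 2)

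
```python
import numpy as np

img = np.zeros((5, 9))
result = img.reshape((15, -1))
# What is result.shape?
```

(15, 3)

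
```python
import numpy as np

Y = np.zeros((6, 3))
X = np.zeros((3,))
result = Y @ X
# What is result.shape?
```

(6,)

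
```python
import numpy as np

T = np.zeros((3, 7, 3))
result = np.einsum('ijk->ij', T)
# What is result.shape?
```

(3, 7)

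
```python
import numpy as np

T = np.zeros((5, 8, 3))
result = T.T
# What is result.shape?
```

(3, 8, 5)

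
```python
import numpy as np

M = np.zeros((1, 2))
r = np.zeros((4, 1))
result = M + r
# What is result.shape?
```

(4, 2)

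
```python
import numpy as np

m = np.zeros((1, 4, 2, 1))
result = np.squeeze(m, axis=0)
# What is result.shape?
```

(4, 2, 1)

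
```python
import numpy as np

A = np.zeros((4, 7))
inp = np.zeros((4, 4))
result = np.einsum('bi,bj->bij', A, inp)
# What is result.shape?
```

(4, 7, 4)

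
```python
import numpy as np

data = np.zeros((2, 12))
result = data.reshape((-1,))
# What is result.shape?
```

(24,)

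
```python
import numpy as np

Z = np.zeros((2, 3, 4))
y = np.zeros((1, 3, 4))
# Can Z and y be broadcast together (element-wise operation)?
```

Yes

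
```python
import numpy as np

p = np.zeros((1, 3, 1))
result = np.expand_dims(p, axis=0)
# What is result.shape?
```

(1, 1, 3, 1)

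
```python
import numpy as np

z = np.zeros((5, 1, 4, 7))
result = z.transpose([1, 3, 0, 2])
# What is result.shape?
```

(1, 7, 5, 4)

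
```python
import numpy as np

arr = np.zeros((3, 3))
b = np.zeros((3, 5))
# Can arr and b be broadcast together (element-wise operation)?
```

No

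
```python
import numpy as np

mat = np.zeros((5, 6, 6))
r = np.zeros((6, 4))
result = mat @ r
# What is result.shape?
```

(5, 6, 4)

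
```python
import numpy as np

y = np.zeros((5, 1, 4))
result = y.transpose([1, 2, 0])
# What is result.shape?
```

(1, 4, 5)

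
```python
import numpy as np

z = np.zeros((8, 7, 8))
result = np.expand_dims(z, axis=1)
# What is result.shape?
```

(8, 1, 7, 8)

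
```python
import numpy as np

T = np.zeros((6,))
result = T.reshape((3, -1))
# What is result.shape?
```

(3, 2)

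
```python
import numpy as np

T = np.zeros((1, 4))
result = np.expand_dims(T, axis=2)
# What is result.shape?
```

(1, 4, 1)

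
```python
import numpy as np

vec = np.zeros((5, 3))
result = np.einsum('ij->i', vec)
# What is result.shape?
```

(5,)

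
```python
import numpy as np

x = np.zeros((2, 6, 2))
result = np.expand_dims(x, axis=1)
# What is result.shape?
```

(2, 1, 6, 2)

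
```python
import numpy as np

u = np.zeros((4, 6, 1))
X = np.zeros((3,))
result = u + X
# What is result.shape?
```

(4, 6, 3)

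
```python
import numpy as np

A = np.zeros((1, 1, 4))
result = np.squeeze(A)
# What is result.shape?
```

(4,)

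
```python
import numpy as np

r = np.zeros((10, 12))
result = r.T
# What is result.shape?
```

(12, 10)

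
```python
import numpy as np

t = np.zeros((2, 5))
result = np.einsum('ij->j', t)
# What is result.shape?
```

(5,)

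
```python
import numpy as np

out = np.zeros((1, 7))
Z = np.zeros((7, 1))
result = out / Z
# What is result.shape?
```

(7, 7)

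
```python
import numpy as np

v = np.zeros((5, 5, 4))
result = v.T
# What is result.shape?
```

(4, 5, 5)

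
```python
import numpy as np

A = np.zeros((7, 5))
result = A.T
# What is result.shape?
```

(5, 7)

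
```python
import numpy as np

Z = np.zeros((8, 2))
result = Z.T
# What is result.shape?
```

(2, 8)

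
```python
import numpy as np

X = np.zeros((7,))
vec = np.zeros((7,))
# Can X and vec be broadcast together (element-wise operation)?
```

Yes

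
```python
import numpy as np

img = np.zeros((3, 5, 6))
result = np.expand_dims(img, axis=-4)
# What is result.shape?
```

(1, 3, 5, 6)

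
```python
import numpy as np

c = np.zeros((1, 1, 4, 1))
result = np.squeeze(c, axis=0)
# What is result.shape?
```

(1, 4, 1)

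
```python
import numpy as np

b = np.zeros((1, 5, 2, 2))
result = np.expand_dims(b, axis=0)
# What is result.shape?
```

(1, 1, 5, 2, 2)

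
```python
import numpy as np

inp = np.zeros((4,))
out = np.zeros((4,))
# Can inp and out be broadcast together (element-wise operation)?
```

Yes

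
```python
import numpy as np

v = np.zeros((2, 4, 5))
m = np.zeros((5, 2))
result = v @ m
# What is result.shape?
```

(2, 4, 2)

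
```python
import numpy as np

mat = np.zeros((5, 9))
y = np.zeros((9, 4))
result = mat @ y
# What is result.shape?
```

(5, 4)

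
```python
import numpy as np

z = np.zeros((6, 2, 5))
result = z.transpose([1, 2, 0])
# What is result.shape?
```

(2, 5, 6)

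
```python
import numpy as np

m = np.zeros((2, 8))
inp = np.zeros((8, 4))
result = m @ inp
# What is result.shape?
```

(2, 4)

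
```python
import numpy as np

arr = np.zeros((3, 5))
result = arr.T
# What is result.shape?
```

(5, 3)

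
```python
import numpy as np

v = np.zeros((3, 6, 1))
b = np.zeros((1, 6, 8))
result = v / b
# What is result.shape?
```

(3, 6, 8)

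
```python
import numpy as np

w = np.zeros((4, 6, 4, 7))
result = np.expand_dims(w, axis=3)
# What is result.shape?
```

(4, 6, 4, 1, 7)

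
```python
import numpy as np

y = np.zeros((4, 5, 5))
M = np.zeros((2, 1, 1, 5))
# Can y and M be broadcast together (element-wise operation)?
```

Yes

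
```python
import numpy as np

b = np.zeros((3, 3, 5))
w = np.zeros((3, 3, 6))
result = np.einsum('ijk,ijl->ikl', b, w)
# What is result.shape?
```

(3, 5, 6)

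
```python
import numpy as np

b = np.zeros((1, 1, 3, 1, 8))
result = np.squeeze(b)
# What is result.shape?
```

(3, 8)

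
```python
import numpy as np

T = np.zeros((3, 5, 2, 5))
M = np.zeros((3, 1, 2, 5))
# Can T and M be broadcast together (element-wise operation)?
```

Yes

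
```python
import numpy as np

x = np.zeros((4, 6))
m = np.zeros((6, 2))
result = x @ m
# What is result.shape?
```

(4, 2)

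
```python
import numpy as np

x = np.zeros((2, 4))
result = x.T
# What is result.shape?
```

(4, 2)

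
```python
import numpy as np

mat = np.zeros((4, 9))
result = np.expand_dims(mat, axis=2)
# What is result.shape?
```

(4, 9, 1)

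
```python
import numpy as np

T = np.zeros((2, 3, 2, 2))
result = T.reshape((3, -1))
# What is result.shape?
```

(3, 8)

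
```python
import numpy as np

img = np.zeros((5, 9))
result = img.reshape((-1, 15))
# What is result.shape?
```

(3, 15)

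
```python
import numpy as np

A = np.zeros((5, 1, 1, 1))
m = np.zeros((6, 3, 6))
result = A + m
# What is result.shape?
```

(5, 6, 3, 6)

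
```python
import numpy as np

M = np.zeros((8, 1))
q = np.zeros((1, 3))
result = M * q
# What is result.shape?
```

(8, 3)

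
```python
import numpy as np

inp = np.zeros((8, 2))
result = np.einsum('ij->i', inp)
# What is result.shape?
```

(8,)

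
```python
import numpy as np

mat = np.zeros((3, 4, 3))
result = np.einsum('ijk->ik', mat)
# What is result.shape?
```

(3, 3)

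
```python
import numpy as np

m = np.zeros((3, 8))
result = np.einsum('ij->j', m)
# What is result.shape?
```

(8,)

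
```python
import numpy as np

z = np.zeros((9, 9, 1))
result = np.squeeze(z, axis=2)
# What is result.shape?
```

(9, 9)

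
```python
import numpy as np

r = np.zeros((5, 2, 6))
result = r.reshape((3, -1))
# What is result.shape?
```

(3, 20)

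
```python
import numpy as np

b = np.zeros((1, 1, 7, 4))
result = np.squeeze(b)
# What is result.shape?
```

(7, 4)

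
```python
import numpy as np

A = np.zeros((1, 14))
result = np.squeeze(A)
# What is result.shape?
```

(14,)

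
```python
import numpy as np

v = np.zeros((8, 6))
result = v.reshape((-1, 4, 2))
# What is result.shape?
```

(6, 4, 2)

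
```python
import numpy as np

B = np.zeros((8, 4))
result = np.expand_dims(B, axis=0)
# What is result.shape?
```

(1, 8, 4)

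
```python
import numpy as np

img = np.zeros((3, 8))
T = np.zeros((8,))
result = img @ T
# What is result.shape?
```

(3,)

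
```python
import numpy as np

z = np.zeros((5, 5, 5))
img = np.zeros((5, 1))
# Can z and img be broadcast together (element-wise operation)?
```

Yes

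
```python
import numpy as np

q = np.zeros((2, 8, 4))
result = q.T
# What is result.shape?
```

(4, 8, 2)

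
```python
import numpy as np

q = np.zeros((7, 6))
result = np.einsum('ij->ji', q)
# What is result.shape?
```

(6, 7)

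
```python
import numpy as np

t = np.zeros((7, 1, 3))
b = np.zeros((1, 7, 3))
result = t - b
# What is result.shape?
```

(7, 7, 3)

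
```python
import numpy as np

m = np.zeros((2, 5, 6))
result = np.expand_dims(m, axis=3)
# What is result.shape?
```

(2, 5, 6, 1)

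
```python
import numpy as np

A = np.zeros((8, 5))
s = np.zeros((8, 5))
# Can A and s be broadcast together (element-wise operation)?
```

Yes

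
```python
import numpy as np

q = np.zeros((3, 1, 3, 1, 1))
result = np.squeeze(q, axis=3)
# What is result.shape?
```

(3, 1, 3, 1)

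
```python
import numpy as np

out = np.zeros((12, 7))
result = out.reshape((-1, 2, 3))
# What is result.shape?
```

(14, 2, 3)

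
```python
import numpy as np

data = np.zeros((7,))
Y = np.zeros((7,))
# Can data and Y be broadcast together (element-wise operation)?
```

Yes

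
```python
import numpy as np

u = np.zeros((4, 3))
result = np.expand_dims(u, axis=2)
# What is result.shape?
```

(4, 3, 1)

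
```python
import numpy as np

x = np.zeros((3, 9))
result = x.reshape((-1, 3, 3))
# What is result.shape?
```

(3, 3, 3)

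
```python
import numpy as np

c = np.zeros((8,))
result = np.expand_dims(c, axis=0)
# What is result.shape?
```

(1, 8)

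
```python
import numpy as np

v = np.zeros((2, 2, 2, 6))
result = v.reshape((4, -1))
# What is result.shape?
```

(4, 12)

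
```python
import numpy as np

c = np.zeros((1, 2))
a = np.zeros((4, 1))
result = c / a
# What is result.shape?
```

(4, 2)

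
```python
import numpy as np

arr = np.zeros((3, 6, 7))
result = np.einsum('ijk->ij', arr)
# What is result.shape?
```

(3, 6)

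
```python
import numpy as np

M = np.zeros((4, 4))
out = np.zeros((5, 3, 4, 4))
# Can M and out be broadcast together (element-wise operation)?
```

Yes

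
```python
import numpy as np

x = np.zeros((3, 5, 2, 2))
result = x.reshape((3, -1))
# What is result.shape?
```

(3, 20)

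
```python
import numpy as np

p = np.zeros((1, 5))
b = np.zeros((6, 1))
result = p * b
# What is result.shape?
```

(6, 5)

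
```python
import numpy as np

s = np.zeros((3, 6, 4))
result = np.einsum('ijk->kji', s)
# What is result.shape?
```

(4, 6, 3)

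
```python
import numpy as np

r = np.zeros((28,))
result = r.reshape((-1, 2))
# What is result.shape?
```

(14, 2)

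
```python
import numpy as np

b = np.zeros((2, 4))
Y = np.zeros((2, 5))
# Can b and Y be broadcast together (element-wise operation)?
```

No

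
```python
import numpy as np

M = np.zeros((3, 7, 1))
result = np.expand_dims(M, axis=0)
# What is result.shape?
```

(1, 3, 7, 1)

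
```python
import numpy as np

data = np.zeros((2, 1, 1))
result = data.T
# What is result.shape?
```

(1, 1, 2)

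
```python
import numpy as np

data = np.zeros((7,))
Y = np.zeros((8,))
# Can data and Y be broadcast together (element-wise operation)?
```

No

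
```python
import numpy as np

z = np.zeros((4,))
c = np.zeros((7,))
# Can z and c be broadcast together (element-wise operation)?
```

No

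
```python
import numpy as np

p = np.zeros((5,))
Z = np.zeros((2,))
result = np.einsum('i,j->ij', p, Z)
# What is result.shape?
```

(5, 2)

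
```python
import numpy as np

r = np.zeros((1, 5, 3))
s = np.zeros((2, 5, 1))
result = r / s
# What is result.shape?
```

(2, 5, 3)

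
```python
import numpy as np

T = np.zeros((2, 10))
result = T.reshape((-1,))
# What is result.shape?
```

(20,)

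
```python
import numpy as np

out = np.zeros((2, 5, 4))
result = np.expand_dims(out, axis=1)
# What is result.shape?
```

(2, 1, 5, 4)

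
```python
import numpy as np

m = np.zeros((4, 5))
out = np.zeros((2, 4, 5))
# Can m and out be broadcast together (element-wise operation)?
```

Yes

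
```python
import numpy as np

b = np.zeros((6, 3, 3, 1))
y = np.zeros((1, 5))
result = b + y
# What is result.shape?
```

(6, 3, 3, 5)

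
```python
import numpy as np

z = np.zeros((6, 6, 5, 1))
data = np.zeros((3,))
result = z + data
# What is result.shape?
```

(6, 6, 5, 3)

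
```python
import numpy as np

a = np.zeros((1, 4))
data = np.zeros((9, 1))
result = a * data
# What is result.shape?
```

(9, 4)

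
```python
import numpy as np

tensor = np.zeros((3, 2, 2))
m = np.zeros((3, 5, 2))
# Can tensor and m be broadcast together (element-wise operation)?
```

No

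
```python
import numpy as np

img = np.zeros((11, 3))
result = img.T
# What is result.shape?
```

(3, 11)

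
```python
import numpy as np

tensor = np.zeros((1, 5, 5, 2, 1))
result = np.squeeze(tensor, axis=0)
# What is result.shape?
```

(5, 5, 2, 1)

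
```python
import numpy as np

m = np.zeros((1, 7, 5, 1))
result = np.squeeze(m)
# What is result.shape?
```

(7, 5)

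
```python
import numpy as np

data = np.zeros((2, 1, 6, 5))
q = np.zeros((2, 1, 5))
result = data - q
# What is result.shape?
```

(2, 2, 6, 5)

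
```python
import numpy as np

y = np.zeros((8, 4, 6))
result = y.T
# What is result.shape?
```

(6, 4, 8)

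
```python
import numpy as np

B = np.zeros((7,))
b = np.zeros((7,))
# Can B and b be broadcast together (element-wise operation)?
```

Yes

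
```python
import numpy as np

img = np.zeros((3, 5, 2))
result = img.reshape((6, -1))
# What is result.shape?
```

(6, 5)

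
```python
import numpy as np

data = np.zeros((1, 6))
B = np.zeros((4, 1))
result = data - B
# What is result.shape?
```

(4, 6)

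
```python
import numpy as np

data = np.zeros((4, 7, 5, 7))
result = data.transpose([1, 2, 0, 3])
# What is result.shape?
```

(7, 5, 4, 7)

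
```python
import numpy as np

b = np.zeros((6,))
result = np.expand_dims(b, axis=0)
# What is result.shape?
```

(1, 6)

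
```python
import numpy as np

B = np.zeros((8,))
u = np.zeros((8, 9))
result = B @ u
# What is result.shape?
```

(9,)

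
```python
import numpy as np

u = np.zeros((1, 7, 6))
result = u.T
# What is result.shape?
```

(6, 7, 1)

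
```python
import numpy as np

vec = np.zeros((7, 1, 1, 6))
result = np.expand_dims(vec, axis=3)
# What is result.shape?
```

(7, 1, 1, 1, 6)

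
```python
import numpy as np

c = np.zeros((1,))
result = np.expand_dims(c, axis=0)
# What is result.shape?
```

(1, 1)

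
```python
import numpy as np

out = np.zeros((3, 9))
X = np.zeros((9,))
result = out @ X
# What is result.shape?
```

(3,)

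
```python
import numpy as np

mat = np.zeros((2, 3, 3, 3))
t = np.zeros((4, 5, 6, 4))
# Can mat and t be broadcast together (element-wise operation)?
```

No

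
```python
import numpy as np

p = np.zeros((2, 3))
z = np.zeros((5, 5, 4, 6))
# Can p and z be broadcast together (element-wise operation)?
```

No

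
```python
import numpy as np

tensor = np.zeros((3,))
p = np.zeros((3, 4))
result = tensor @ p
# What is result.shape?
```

(4,)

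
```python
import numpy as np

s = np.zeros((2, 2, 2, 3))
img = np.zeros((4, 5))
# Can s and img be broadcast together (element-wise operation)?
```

No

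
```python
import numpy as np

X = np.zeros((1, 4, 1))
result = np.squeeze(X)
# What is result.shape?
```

(4,)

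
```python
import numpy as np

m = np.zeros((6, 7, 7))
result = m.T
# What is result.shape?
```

(7, 7, 6)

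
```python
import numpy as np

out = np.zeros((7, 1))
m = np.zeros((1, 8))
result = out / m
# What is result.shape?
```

(7, 8)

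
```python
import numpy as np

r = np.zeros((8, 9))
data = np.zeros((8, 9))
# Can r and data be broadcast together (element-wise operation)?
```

Yes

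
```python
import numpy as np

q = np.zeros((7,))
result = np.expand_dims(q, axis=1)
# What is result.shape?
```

(7, 1)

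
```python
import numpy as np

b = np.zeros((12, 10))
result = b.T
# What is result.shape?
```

(10, 12)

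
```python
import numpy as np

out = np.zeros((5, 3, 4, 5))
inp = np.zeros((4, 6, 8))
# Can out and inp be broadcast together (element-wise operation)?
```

No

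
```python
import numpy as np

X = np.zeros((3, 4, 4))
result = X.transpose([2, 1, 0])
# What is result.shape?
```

(4, 4, 3)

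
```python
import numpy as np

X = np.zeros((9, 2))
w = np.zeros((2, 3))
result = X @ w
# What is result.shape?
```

(9, 3)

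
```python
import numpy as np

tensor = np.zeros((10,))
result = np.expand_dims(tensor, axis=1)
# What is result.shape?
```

(10, 1)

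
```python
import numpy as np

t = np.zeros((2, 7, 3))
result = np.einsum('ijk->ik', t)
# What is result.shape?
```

(2, 3)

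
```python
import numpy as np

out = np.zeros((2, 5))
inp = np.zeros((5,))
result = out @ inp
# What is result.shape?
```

(2,)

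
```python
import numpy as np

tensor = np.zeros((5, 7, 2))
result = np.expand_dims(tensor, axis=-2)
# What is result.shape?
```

(5, 7, 1, 2)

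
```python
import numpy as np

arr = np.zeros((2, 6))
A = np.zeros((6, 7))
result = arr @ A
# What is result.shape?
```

(2, 7)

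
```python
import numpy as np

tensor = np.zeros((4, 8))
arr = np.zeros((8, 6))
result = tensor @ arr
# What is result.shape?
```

(4, 6)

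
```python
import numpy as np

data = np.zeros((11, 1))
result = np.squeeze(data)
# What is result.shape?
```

(11,)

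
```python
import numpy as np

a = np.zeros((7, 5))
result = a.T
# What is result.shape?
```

(5, 7)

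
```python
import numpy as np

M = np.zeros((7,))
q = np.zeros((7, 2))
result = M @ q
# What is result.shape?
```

(2,)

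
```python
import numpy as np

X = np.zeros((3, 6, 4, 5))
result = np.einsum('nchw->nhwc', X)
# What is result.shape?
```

(3, 4, 5, 6)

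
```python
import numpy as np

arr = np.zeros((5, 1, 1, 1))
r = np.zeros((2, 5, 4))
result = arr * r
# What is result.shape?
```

(5, 2, 5, 4)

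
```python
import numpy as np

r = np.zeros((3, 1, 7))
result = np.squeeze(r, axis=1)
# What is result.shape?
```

(3, 7)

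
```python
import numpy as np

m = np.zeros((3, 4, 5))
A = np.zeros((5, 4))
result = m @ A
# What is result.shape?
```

(3, 4, 4)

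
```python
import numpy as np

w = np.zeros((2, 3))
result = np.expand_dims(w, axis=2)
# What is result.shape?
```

(2, 3, 1)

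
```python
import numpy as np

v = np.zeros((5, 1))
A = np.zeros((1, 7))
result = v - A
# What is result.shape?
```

(5, 7)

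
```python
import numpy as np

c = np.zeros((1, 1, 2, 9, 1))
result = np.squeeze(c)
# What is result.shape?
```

(2, 9)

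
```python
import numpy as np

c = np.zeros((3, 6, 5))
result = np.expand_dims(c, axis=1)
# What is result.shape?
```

(3, 1, 6, 5)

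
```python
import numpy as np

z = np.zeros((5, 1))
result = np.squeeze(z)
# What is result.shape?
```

(5,)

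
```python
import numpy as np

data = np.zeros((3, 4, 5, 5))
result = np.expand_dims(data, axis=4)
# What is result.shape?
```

(3, 4, 5, 5, 1)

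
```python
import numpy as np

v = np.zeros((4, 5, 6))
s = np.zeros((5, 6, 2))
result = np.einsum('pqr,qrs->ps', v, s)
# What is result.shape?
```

(4, 2)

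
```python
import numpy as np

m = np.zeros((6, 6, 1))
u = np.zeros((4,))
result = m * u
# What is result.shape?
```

(6, 6, 4)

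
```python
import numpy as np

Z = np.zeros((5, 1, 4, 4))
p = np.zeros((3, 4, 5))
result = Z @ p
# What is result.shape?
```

(5, 3, 4, 5)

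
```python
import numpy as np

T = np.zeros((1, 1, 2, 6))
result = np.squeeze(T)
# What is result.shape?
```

(2, 6)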